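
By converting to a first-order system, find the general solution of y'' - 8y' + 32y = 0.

y(t) = C_1e^(4t)cos(4t) + C_2e^(4t)sin(4t)

Let x_1 = y, x_2 = y'. Then x_1' = x_2 and x_2' = -32x_1 + 8x_2.
A = [[0,1],[-32,8]]; det(A-λI) = λ^2 - 8λ + 32.
Eigenvalues λ = 4 ± 4i.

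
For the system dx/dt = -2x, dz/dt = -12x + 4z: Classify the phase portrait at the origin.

saddle

A = [[-2,0],[-12,4]]; det(A-λI) = λ^2 - 2λ - 8.
λ = -2, 4: opposite signs.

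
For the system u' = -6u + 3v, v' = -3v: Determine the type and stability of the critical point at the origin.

stable node

A = [[-6,3],[0,-3]]; det(A-λI) = λ^2 + 9λ + 18.
λ = -3, -6: both negative.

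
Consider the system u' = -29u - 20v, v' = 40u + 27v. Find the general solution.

u(t) = c_1e^(-t)sin(4t) + 2c_1e^(-t)cos(4t) + 2c_2e^(-t)sin(4t) - c_2e^(-t)cos(4t), v(t) = -c_1e^(-t)sin(4t) - 3c_1e^(-t)cos(4t) - 3c_2e^(-t)sin(4t) + c_2e^(-t)cos(4t)

Coefficient matrix A = [[-29, -20], [40, 27]].
Characteristic polynomial det(A - λI) = λ^2 + 2λ + 17 = 0.
Eigenvalues λ = -1 ± 4i (complex conjugate pair).
For λ=-1+4i: an eigenvector is (2,-3) - i(1,-1) = (2 - i, -3 + i).
A real fundamental pair from Re and Im of e^((-1+4i)t)v: X_1 = e^(-t)(cos(4t)·(2,-3) + sin(4t)·(1,-1)), X_2 = e^(-t)(sin(4t)·(2,-3) - cos(4t)·(1,-1)).
General solution: c_1X_1 + c_2X_2.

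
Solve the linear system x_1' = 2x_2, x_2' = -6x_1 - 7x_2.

Coefficient matrix A = [[0, 2], [-6, -7]].
Characteristic polynomial det(A - λI) = λ^2 + 7λ + 12 = 0.
Eigenvalues λ = -4, -3.
For λ=-4: (A-λI) row 1 is [4, 2], so an eigenvector is (1, -2).
For λ=-3: (A-λI) row 1 is [3, 2], so an eigenvector is (2, -3).
General solution: c_1e^(-4t)(1,-2) + c_2e^(-3t)(2,-3).

x_1(t) = c_1e^(-4t) + 2c_2e^(-3t), x_2(t) = -2c_1e^(-4t) - 3c_2e^(-3t)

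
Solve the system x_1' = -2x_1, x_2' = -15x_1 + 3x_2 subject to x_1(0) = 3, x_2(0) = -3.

x_1(t) = 3e^(-2t), x_2(t) = -12e^(3t) + 9e^(-2t)

Coefficient matrix A = [[-2, 0], [-15, 3]].
Characteristic polynomial det(A - λI) = λ^2 - λ - 6 = 0.
Eigenvalues λ = -2, 3.
For λ=-2: (A-λI) row 2 is [-15, 5], so an eigenvector is (-1, -3).
For λ=3: (A-λI) row 1 is [-5, 0], so an eigenvector is (0, -1).
General solution: C_1e^(-2t)(-1,-3) + C_2e^(3t)(0,-1).
Applying x_1(0)=3, x_2(0)=-3 gives C_1=-3, C_2=12.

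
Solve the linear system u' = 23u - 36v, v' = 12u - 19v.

Coefficient matrix A = [[23, -36], [12, -19]].
Characteristic polynomial det(A - λI) = λ^2 - 4λ - 5 = 0.
Eigenvalues λ = 5, -1.
For λ=5: (A-λI) row 1 is [18, -36], so an eigenvector is (2, 1).
For λ=-1: (A-λI) row 1 is [24, -36], so an eigenvector is (3, 2).
General solution: C_1e^(5t)(2,1) + C_2e^(-t)(3,2).

u(t) = 2C_1e^(5t) + 3C_2e^(-t), v(t) = C_1e^(5t) + 2C_2e^(-t)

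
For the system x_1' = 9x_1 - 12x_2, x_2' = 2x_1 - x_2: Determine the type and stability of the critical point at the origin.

A = [[9,-12],[2,-1]]; det(A-λI) = λ^2 - 8λ + 15.
λ = 3, 5: both positive.

unstable node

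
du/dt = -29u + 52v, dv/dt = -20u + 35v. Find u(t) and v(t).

u(t) = 2c_1e^(3t)sin(4t) + 3c_1e^(3t)cos(4t) + 3c_2e^(3t)sin(4t) - 2c_2e^(3t)cos(4t), v(t) = c_1e^(3t)sin(4t) + 2c_1e^(3t)cos(4t) + 2c_2e^(3t)sin(4t) - c_2e^(3t)cos(4t)

Coefficient matrix A = [[-29, 52], [-20, 35]].
Characteristic polynomial det(A - λI) = λ^2 - 6λ + 25 = 0.
Eigenvalues λ = 3 ± 4i (complex conjugate pair).
For λ=3+4i: an eigenvector is (3,2) - i(2,1) = (3 - 2i, 2 - i).
A real fundamental pair from Re and Im of e^((3+4i)t)v: X_1 = e^(3t)(cos(4t)·(3,2) + sin(4t)·(2,1)), X_2 = e^(3t)(sin(4t)·(3,2) - cos(4t)·(2,1)).
General solution: c_1X_1 + c_2X_2.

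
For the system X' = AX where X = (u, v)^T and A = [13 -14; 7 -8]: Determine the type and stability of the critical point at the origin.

A = [[13,-14],[7,-8]]; det(A-λI) = λ^2 - 5λ - 6.
λ = -1, 6: opposite signs.

saddle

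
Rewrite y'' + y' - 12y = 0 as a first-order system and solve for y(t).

y(t) = c_1e^(3t) + c_2e^(-4t)

Let x_1 = y, x_2 = y'. Then x_1' = x_2 and x_2' = 12x_1 - x_2.
A = [[0,1],[12,-1]]; det(A-λI) = λ^2 + λ - 12.
Eigenvalues λ = 3, -4 with eigenvectors (1,3), (1,-4).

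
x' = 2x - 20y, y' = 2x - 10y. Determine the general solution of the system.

Coefficient matrix A = [[2, -20], [2, -10]].
Characteristic polynomial det(A - λI) = λ^2 + 8λ + 20 = 0.
Eigenvalues λ = -4 ± 2i (complex conjugate pair).
For λ=-4+2i: an eigenvector is (-1,0) - i(-3,-1) = (-1 + 3i, 0 + i).
A real fundamental pair from Re and Im of e^((-4+2i)t)v: X_1 = e^(-4t)(cos(2t)·(-1,0) + sin(2t)·(-3,-1)), X_2 = e^(-4t)(sin(2t)·(-1,0) - cos(2t)·(-3,-1)).
General solution: C_1X_1 + C_2X_2.

x(t) = -3C_1e^(-4t)sin(2t) - C_1e^(-4t)cos(2t) - C_2e^(-4t)sin(2t) + 3C_2e^(-4t)cos(2t), y(t) = -C_1e^(-4t)sin(2t) + C_2e^(-4t)cos(2t)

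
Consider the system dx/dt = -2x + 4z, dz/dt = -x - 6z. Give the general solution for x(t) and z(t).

x(t) = -2c_1e^(-4t) - 2c_2te^(-4t) + 3c_2e^(-4t), z(t) = c_1e^(-4t) + c_2te^(-4t) - 2c_2e^(-4t)

Coefficient matrix A = [[-2, 4], [-1, -6]].
Characteristic polynomial det(A - λI) = λ^2 + 8λ + 16 = 0.
Single eigenvalue λ = -4 with algebraic multiplicity 2.
Eigenvector v = (-2,1); generalized eigenvector w with (A-λI)w=v is (3,-2).
General solution: e^(-4t)[c_1·v + c_2·(t·v + w)].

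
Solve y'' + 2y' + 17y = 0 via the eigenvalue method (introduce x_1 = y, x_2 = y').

y(t) = C_1e^(-t)cos(4t) + C_2e^(-t)sin(4t)

Let x_1 = y, x_2 = y'. Then x_1' = x_2 and x_2' = -17x_1 - 2x_2.
A = [[0,1],[-17,-2]]; det(A-λI) = λ^2 + 2λ + 17.
Eigenvalues λ = -1 ± 4i.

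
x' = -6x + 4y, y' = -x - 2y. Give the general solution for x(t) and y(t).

x(t) = -2C_1e^(-4t) - 2C_2te^(-4t) + 3C_2e^(-4t), y(t) = -C_1e^(-4t) - C_2te^(-4t) + C_2e^(-4t)

Coefficient matrix A = [[-6, 4], [-1, -2]].
Characteristic polynomial det(A - λI) = λ^2 + 8λ + 16 = 0.
Single eigenvalue λ = -4 with algebraic multiplicity 2.
Eigenvector v = (-2,-1); generalized eigenvector w with (A-λI)w=v is (3,1).
General solution: e^(-4t)[C_1·v + C_2·(t·v + w)].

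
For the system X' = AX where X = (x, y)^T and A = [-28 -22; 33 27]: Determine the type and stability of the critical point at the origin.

A = [[-28,-22],[33,27]]; det(A-λI) = λ^2 + λ - 30.
λ = -6, 5: opposite signs.

saddle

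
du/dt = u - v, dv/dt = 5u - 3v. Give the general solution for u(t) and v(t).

u(t) = -c_1e^(-t)cos(t) - c_2e^(-t)sin(t), v(t) = -c_1e^(-t)sin(t) - 2c_1e^(-t)cos(t) - 2c_2e^(-t)sin(t) + c_2e^(-t)cos(t)

Coefficient matrix A = [[1, -1], [5, -3]].
Characteristic polynomial det(A - λI) = λ^2 + 2λ + 2 = 0.
Eigenvalues λ = -1 ± i (complex conjugate pair).
For λ=-1+i: an eigenvector is (-1,-2) - i(0,-1) = (-1, -2 + i).
A real fundamental pair from Re and Im of e^((-1+i)t)v: X_1 = e^(-t)(cos(t)·(-1,-2) + sin(t)·(0,-1)), X_2 = e^(-t)(sin(t)·(-1,-2) - cos(t)·(0,-1)).
General solution: c_1X_1 + c_2X_2.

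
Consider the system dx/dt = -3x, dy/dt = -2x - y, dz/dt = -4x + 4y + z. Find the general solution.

Coefficient matrix A = [[-3, 0, 0], [-2, -1, 0], [-4, 4, 1]].
det(A - λI) = 0 gives eigenvalues λ = -3, -1, 1.
For λ=-3: eigenvector (1,1,0).
For λ=-1: eigenvector (0,1,-2).
For λ=1: eigenvector (0,0,1).
General solution: C_1e^(-3t)(1,1,0) + C_2e^(-t)(0,1,-2) + C_3e^(t)(0,0,1).

x(t) = C_1e^(-3t), y(t) = C_1e^(-3t) + C_2e^(-t), z(t) = -2C_2e^(-t) + C_3e^(t)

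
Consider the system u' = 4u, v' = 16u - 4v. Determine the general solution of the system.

u(t) = K_2e^(4t), v(t) = K_1e^(-4t) + 2K_2e^(4t)

Coefficient matrix A = [[4, 0], [16, -4]].
Characteristic polynomial det(A - λI) = λ^2 - 16 = 0.
Eigenvalues λ = -4, 4.
For λ=-4: (A-λI) row 1 is [8, 0], so an eigenvector is (0, 1).
For λ=4: (A-λI) row 2 is [16, -8], so an eigenvector is (1, 2).
General solution: K_1e^(-4t)(0,1) + K_2e^(4t)(1,2).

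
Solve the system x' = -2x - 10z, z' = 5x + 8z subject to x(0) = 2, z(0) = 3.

Coefficient matrix A = [[-2, -10], [5, 8]].
Characteristic polynomial det(A - λI) = λ^2 - 6λ + 34 = 0.
Eigenvalues λ = 3 ± 5i (complex conjugate pair).
For λ=3+5i: an eigenvector is (1,-1) - i(1,0) = (1 - i, -1).
A real fundamental pair from Re and Im of e^((3+5i)t)v: X_1 = e^(3t)(cos(5t)·(1,-1) + sin(5t)·(1,0)), X_2 = e^(3t)(sin(5t)·(1,-1) - cos(5t)·(1,0)).
General solution: C_1X_1 + C_2X_2.
Applying x(0)=2, z(0)=3 gives C_1=-3, C_2=-5.

x(t) = -8e^(3t)sin(5t) + 2e^(3t)cos(5t), z(t) = 5e^(3t)sin(5t) + 3e^(3t)cos(5t)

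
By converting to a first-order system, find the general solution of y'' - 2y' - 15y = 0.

Let x_1 = y, x_2 = y'. Then x_1' = x_2 and x_2' = 15x_1 + 2x_2.
A = [[0,1],[15,2]]; det(A-λI) = λ^2 - 2λ - 15.
Eigenvalues λ = 5, -3 with eigenvectors (1,5), (1,-3).

y(t) = C_1e^(5t) + C_2e^(-3t)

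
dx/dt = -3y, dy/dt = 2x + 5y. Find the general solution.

Coefficient matrix A = [[0, -3], [2, 5]].
Characteristic polynomial det(A - λI) = λ^2 - 5λ + 6 = 0.
Eigenvalues λ = 2, 3.
For λ=2: (A-λI) row 1 is [-2, -3], so an eigenvector is (-3, 2).
For λ=3: (A-λI) row 1 is [-3, -3], so an eigenvector is (-1, 1).
General solution: K_1e^(2t)(-3,2) + K_2e^(3t)(-1,1).

x(t) = -3K_1e^(2t) - K_2e^(3t), y(t) = 2K_1e^(2t) + K_2e^(3t)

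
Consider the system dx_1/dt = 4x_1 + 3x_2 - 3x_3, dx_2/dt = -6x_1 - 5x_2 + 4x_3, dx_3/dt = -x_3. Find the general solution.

Coefficient matrix A = [[4, 3, -3], [-6, -5, 4], [0, 0, -1]].
det(A - λI) = 0 gives eigenvalues λ = -2, 1, -1.
For λ=-2: eigenvector (1,-2,0).
For λ=1: eigenvector (1,-1,0).
For λ=-1: eigenvector (0,1,1).
General solution: c_1e^(-2t)(1,-2,0) + c_2e^(t)(1,-1,0) + c_3e^(-t)(0,1,1).

x_1(t) = c_1e^(-2t) + c_2e^(t), x_2(t) = -2c_1e^(-2t) - c_2e^(t) + c_3e^(-t), x_3(t) = c_3e^(-t)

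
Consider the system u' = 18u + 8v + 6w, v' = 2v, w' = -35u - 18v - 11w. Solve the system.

Coefficient matrix A = [[18, 8, 6], [0, 2, 0], [-35, -18, -11]].
det(A - λI) = 0 gives eigenvalues λ = 4, 2, 3.
For λ=4: eigenvector (3,0,-7).
For λ=2: eigenvector (-2,1,4).
For λ=3: eigenvector (-2,0,5).
General solution: C_1e^(4t)(3,0,-7) + C_2e^(2t)(-2,1,4) + C_3e^(3t)(-2,0,5).

u(t) = 3C_1e^(4t) - 2C_2e^(2t) - 2C_3e^(3t), v(t) = C_2e^(2t), w(t) = -7C_1e^(4t) + 4C_2e^(2t) + 5C_3e^(3t)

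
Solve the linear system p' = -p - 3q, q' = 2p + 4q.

Coefficient matrix A = [[-1, -3], [2, 4]].
Characteristic polynomial det(A - λI) = λ^2 - 3λ + 2 = 0.
Eigenvalues λ = 2, 1.
For λ=2: (A-λI) row 1 is [-3, -3], so an eigenvector is (1, -1).
For λ=1: (A-λI) row 1 is [-2, -3], so an eigenvector is (-3, 2).
General solution: c_1e^(2t)(1,-1) + c_2e^(t)(-3,2).

p(t) = c_1e^(2t) - 3c_2e^(t), q(t) = -c_1e^(2t) + 2c_2e^(t)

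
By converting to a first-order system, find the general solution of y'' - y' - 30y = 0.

Let x_1 = y, x_2 = y'. Then x_1' = x_2 and x_2' = 30x_1 + x_2.
A = [[0,1],[30,1]]; det(A-λI) = λ^2 - λ - 30.
Eigenvalues λ = 6, -5 with eigenvectors (1,6), (1,-5).

y(t) = C_1e^(6t) + C_2e^(-5t)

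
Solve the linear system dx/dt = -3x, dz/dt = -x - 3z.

x(t) = c_2e^(-3t), z(t) = -c_1e^(-3t) - c_2te^(-3t)

Coefficient matrix A = [[-3, 0], [-1, -3]].
Characteristic polynomial det(A - λI) = λ^2 + 6λ + 9 = 0.
Single eigenvalue λ = -3 with algebraic multiplicity 2.
Eigenvector v = (0,-1); generalized eigenvector w with (A-λI)w=v is (1,0).
General solution: e^(-3t)[c_1·v + c_2·(t·v + w)].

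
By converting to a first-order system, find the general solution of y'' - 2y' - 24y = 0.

Let x_1 = y, x_2 = y'. Then x_1' = x_2 and x_2' = 24x_1 + 2x_2.
A = [[0,1],[24,2]]; det(A-λI) = λ^2 - 2λ - 24.
Eigenvalues λ = -4, 6 with eigenvectors (1,-4), (1,6).

y(t) = K_1e^(-4t) + K_2e^(6t)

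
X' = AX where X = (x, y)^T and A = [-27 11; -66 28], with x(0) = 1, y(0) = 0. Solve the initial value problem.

Coefficient matrix A = [[-27, 11], [-66, 28]].
Characteristic polynomial det(A - λI) = λ^2 - λ - 30 = 0.
Eigenvalues λ = 6, -5.
For λ=6: (A-λI) row 1 is [-33, 11], so an eigenvector is (-1, -3).
For λ=-5: (A-λI) row 1 is [-22, 11], so an eigenvector is (-1, -2).
General solution: C_1e^(6t)(-1,-3) + C_2e^(-5t)(-1,-2).
Applying x(0)=1, y(0)=0 gives C_1=2, C_2=-3.

x(t) = -2e^(6t) + 3e^(-5t), y(t) = -6e^(6t) + 6e^(-5t)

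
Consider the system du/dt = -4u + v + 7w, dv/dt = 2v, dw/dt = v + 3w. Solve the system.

u(t) = C_1e^(-4t) - C_2e^(2t) + C_3e^(3t), v(t) = C_2e^(2t), w(t) = -C_2e^(2t) + C_3e^(3t)

Coefficient matrix A = [[-4, 1, 7], [0, 2, 0], [0, 1, 3]].
det(A - λI) = 0 gives eigenvalues λ = -4, 2, 3.
For λ=-4: eigenvector (1,0,0).
For λ=2: eigenvector (-1,1,-1).
For λ=3: eigenvector (1,0,1).
General solution: C_1e^(-4t)(1,0,0) + C_2e^(2t)(-1,1,-1) + C_3e^(3t)(1,0,1).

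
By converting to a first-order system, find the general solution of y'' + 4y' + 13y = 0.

y(t) = C_1e^(-2t)cos(3t) + C_2e^(-2t)sin(3t)

Let x_1 = y, x_2 = y'. Then x_1' = x_2 and x_2' = -13x_1 - 4x_2.
A = [[0,1],[-13,-4]]; det(A-λI) = λ^2 + 4λ + 13.
Eigenvalues λ = -2 ± 3i.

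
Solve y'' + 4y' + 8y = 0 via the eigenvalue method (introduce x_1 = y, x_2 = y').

y(t) = K_1e^(-2t)cos(2t) + K_2e^(-2t)sin(2t)

Let x_1 = y, x_2 = y'. Then x_1' = x_2 and x_2' = -8x_1 - 4x_2.
A = [[0,1],[-8,-4]]; det(A-λI) = λ^2 + 4λ + 8.
Eigenvalues λ = -2 ± 2i.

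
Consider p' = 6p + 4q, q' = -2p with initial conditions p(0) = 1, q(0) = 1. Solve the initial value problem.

p(t) = 4e^(4t) - 3e^(2t), q(t) = -2e^(4t) + 3e^(2t)

Coefficient matrix A = [[6, 4], [-2, 0]].
Characteristic polynomial det(A - λI) = λ^2 - 6λ + 8 = 0.
Eigenvalues λ = 4, 2.
For λ=4: (A-λI) row 1 is [2, 4], so an eigenvector is (-2, 1).
For λ=2: (A-λI) row 1 is [4, 4], so an eigenvector is (1, -1).
General solution: K_1e^(4t)(-2,1) + K_2e^(2t)(1,-1).
Applying p(0)=1, q(0)=1 gives K_1=-2, K_2=-3.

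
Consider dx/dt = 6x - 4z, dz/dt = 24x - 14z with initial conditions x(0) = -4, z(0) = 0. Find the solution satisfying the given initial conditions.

x(t) = -12e^(-2t) + 8e^(-6t), z(t) = -24e^(-2t) + 24e^(-6t)

Coefficient matrix A = [[6, -4], [24, -14]].
Characteristic polynomial det(A - λI) = λ^2 + 8λ + 12 = 0.
Eigenvalues λ = -6, -2.
For λ=-6: (A-λI) row 1 is [12, -4], so an eigenvector is (-1, -3).
For λ=-2: (A-λI) row 1 is [8, -4], so an eigenvector is (-1, -2).
General solution: c_1e^(-6t)(-1,-3) + c_2e^(-2t)(-1,-2).
Applying x(0)=-4, z(0)=0 gives c_1=-8, c_2=12.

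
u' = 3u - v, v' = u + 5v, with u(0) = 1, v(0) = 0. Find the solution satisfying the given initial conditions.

u(t) = -te^(4t) + e^(4t), v(t) = te^(4t)

Coefficient matrix A = [[3, -1], [1, 5]].
Characteristic polynomial det(A - λI) = λ^2 - 8λ + 16 = 0.
Single eigenvalue λ = 4 with algebraic multiplicity 2.
Eigenvector v = (-1,1); generalized eigenvector w with (A-λI)w=v is (-2,3).
General solution: e^(4t)[c_1·v + c_2·(t·v + w)].
Applying u(0)=1, v(0)=0 gives c_1=-3, c_2=1.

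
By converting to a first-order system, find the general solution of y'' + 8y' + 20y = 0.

y(t) = c_1e^(-4t)cos(2t) + c_2e^(-4t)sin(2t)

Let x_1 = y, x_2 = y'. Then x_1' = x_2 and x_2' = -20x_1 - 8x_2.
A = [[0,1],[-20,-8]]; det(A-λI) = λ^2 + 8λ + 20.
Eigenvalues λ = -4 ± 2i.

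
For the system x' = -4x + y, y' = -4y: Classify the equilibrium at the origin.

A = [[-4,1],[0,-4]]; det(A-λI) = λ^2 + 8λ + 16.
repeated λ = -4 with a single eigenvector.

stable improper node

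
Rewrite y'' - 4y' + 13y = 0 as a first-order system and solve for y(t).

Let x_1 = y, x_2 = y'. Then x_1' = x_2 and x_2' = -13x_1 + 4x_2.
A = [[0,1],[-13,4]]; det(A-λI) = λ^2 - 4λ + 13.
Eigenvalues λ = 2 ± 3i.

y(t) = C_1e^(2t)cos(3t) + C_2e^(2t)sin(3t)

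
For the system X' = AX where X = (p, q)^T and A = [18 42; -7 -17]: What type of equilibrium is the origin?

A = [[18,42],[-7,-17]]; det(A-λI) = λ^2 - λ - 12.
λ = -3, 4: opposite signs.

saddle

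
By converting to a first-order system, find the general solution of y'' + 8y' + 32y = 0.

y(t) = c_1e^(-4t)cos(4t) + c_2e^(-4t)sin(4t)

Let x_1 = y, x_2 = y'. Then x_1' = x_2 and x_2' = -32x_1 - 8x_2.
A = [[0,1],[-32,-8]]; det(A-λI) = λ^2 + 8λ + 32.
Eigenvalues λ = -4 ± 4i.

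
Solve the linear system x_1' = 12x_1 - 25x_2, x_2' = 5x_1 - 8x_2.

x_1(t) = C_1e^(2t)sin(5t) - 2C_1e^(2t)cos(5t) - 2C_2e^(2t)sin(5t) - C_2e^(2t)cos(5t), x_2(t) = -C_1e^(2t)cos(5t) - C_2e^(2t)sin(5t)

Coefficient matrix A = [[12, -25], [5, -8]].
Characteristic polynomial det(A - λI) = λ^2 - 4λ + 29 = 0.
Eigenvalues λ = 2 ± 5i (complex conjugate pair).
For λ=2+5i: an eigenvector is (-2,-1) - i(1,0) = (-2 - i, -1).
A real fundamental pair from Re and Im of e^((2+5i)t)v: X_1 = e^(2t)(cos(5t)·(-2,-1) + sin(5t)·(1,0)), X_2 = e^(2t)(sin(5t)·(-2,-1) - cos(5t)·(1,0)).
General solution: C_1X_1 + C_2X_2.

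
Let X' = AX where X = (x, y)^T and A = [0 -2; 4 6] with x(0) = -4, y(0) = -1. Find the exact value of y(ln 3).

A = [[0,-2],[4,6]]; eigenvalues λ = 2, 4.
Eigenvectors: (1,-1) for λ=2, (1,-2) for λ=4.
From the initial condition, c_1 = -9, c_2 = 5.
y(ln 3) = (-9)(3^2)(-1) + (5)(3^4)(-2) = -729.

-729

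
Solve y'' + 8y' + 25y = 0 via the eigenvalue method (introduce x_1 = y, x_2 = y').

Let x_1 = y, x_2 = y'. Then x_1' = x_2 and x_2' = -25x_1 - 8x_2.
A = [[0,1],[-25,-8]]; det(A-λI) = λ^2 + 8λ + 25.
Eigenvalues λ = -4 ± 3i.

y(t) = K_1e^(-4t)cos(3t) + K_2e^(-4t)sin(3t)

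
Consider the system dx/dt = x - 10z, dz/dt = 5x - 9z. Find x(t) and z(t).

x(t) = -C_1e^(-4t)sin(5t) + C_1e^(-4t)cos(5t) + C_2e^(-4t)sin(5t) + C_2e^(-4t)cos(5t), z(t) = C_1e^(-4t)cos(5t) + C_2e^(-4t)sin(5t)

Coefficient matrix A = [[1, -10], [5, -9]].
Characteristic polynomial det(A - λI) = λ^2 + 8λ + 41 = 0.
Eigenvalues λ = -4 ± 5i (complex conjugate pair).
For λ=-4+5i: an eigenvector is (1,1) - i(-1,0) = (1 + i, 1).
A real fundamental pair from Re and Im of e^((-4+5i)t)v: X_1 = e^(-4t)(cos(5t)·(1,1) + sin(5t)·(-1,0)), X_2 = e^(-4t)(sin(5t)·(1,1) - cos(5t)·(-1,0)).
General solution: C_1X_1 + C_2X_2.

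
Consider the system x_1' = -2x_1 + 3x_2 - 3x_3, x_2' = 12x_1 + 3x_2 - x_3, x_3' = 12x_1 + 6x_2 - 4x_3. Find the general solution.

x_1(t) = 3K_1e^(-3t) - K_3e^(-2t), x_2(t) = -7K_1e^(-3t) + K_2e^(2t) + 3K_3e^(-2t), x_3(t) = -6K_1e^(-3t) + K_2e^(2t) + 3K_3e^(-2t)

Coefficient matrix A = [[-2, 3, -3], [12, 3, -1], [12, 6, -4]].
det(A - λI) = 0 gives eigenvalues λ = -3, 2, -2.
For λ=-3: eigenvector (3,-7,-6).
For λ=2: eigenvector (0,1,1).
For λ=-2: eigenvector (-1,3,3).
General solution: K_1e^(-3t)(3,-7,-6) + K_2e^(2t)(0,1,1) + K_3e^(-2t)(-1,3,3).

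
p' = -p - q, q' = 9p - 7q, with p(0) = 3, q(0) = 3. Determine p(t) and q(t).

p(t) = 6te^(-4t) + 3e^(-4t), q(t) = 18te^(-4t) + 3e^(-4t)

Coefficient matrix A = [[-1, -1], [9, -7]].
Characteristic polynomial det(A - λI) = λ^2 + 8λ + 16 = 0.
Single eigenvalue λ = -4 with algebraic multiplicity 2.
Eigenvector v = (-1,-3); generalized eigenvector w with (A-λI)w=v is (0,1).
General solution: e^(-4t)[C_1·v + C_2·(t·v + w)].
Applying p(0)=3, q(0)=3 gives C_1=-3, C_2=-6.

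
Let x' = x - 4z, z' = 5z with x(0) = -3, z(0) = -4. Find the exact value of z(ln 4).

A = [[1,-4],[0,5]]; eigenvalues λ = 1, 5.
Eigenvectors: (-1,0) for λ=1, (-1,1) for λ=5.
From the initial condition, c_1 = 7, c_2 = -4.
z(ln 4) = (7)(4^1)(0) + (-4)(4^5)(1) = -4096.

-4096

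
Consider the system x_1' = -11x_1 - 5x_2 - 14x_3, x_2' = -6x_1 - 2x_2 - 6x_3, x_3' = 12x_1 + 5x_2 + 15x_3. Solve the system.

Coefficient matrix A = [[-11, -5, -14], [-6, -2, -6], [12, 5, 15]].
det(A - λI) = 0 gives eigenvalues λ = 3, -2, 1.
For λ=3: eigenvector (-1,0,1).
For λ=-2: eigenvector (1,1,-1).
For λ=1: eigenvector (2,-2,-1).
General solution: c_1e^(3t)(-1,0,1) + c_2e^(-2t)(1,1,-1) + c_3e^(t)(2,-2,-1).

x_1(t) = -c_1e^(3t) + c_2e^(-2t) + 2c_3e^(t), x_2(t) = c_2e^(-2t) - 2c_3e^(t), x_3(t) = c_1e^(3t) - c_2e^(-2t) - c_3e^(t)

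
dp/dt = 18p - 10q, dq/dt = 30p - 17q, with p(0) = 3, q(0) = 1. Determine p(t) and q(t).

p(t) = 10e^(3t) - 7e^(-2t), q(t) = 15e^(3t) - 14e^(-2t)

Coefficient matrix A = [[18, -10], [30, -17]].
Characteristic polynomial det(A - λI) = λ^2 - λ - 6 = 0.
Eigenvalues λ = -2, 3.
For λ=-2: (A-λI) row 1 is [20, -10], so an eigenvector is (1, 2).
For λ=3: (A-λI) row 1 is [15, -10], so an eigenvector is (-2, -3).
General solution: K_1e^(-2t)(1,2) + K_2e^(3t)(-2,-3).
Applying p(0)=3, q(0)=1 gives K_1=-7, K_2=-5.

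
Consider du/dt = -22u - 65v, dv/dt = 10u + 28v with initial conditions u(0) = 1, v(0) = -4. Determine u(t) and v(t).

Coefficient matrix A = [[-22, -65], [10, 28]].
Characteristic polynomial det(A - λI) = λ^2 - 6λ + 34 = 0.
Eigenvalues λ = 3 ± 5i (complex conjugate pair).
For λ=3+5i: an eigenvector is (2,-1) - i(3,-1) = (2 - 3i, -1 + i).
A real fundamental pair from Re and Im of e^((3+5i)t)v: X_1 = e^(3t)(cos(5t)·(2,-1) + sin(5t)·(3,-1)), X_2 = e^(3t)(sin(5t)·(2,-1) - cos(5t)·(3,-1)).
General solution: C_1X_1 + C_2X_2.
Applying u(0)=1, v(0)=-4 gives C_1=11, C_2=7.

u(t) = 47e^(3t)sin(5t) + e^(3t)cos(5t), v(t) = -18e^(3t)sin(5t) - 4e^(3t)cos(5t)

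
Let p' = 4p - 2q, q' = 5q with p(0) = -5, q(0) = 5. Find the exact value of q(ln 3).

A = [[4,-2],[0,5]]; eigenvalues λ = 5, 4.
Eigenvectors: (-2,1) for λ=5, (1,0) for λ=4.
From the initial condition, c_1 = 5, c_2 = 5.
q(ln 3) = (5)(3^5)(1) + (5)(3^4)(0) = 1215.

1215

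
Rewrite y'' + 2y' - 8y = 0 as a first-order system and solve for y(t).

Let x_1 = y, x_2 = y'. Then x_1' = x_2 and x_2' = 8x_1 - 2x_2.
A = [[0,1],[8,-2]]; det(A-λI) = λ^2 + 2λ - 8.
Eigenvalues λ = 2, -4 with eigenvectors (1,2), (1,-4).

y(t) = C_1e^(2t) + C_2e^(-4t)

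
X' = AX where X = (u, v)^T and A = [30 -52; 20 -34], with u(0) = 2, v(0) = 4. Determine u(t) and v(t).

Coefficient matrix A = [[30, -52], [20, -34]].
Characteristic polynomial det(A - λI) = λ^2 + 4λ + 20 = 0.
Eigenvalues λ = -2 ± 4i (complex conjugate pair).
For λ=-2+4i: an eigenvector is (2,1) - i(3,2) = (2 - 3i, 1 - 2i).
A real fundamental pair from Re and Im of e^((-2+4i)t)v: X_1 = e^(-2t)(cos(4t)·(2,1) + sin(4t)·(3,2)), X_2 = e^(-2t)(sin(4t)·(2,1) - cos(4t)·(3,2)).
General solution: K_1X_1 + K_2X_2.
Applying u(0)=2, v(0)=4 gives K_1=-8, K_2=-6.

u(t) = -36e^(-2t)sin(4t) + 2e^(-2t)cos(4t), v(t) = -22e^(-2t)sin(4t) + 4e^(-2t)cos(4t)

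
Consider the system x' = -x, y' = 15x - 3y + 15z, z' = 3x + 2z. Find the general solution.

x(t) = K_1e^(-t), y(t) = K_2e^(-3t) + 3K_3e^(2t), z(t) = -K_1e^(-t) + K_3e^(2t)

Coefficient matrix A = [[-1, 0, 0], [15, -3, 15], [3, 0, 2]].
det(A - λI) = 0 gives eigenvalues λ = -1, -3, 2.
For λ=-1: eigenvector (1,0,-1).
For λ=-3: eigenvector (0,1,0).
For λ=2: eigenvector (0,3,1).
General solution: K_1e^(-t)(1,0,-1) + K_2e^(-3t)(0,1,0) + K_3e^(2t)(0,3,1).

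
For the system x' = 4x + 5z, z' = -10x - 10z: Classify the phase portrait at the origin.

A = [[4,5],[-10,-10]]; det(A-λI) = λ^2 + 6λ + 10.
λ = -3 ± i: negative real part.

stable spiral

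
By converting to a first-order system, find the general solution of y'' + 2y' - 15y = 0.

Let x_1 = y, x_2 = y'. Then x_1' = x_2 and x_2' = 15x_1 - 2x_2.
A = [[0,1],[15,-2]]; det(A-λI) = λ^2 + 2λ - 15.
Eigenvalues λ = 3, -5 with eigenvectors (1,3), (1,-5).

y(t) = K_1e^(3t) + K_2e^(-5t)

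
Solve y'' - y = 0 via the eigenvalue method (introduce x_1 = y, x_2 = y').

Let x_1 = y, x_2 = y'. Then x_1' = x_2 and x_2' = x_1.
A = [[0,1],[1,0]]; det(A-λI) = λ^2 - 1.
Eigenvalues λ = -1, 1 with eigenvectors (1,-1), (1,1).

y(t) = K_1e^(-t) + K_2e^(t)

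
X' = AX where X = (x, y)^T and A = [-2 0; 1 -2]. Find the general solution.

Coefficient matrix A = [[-2, 0], [1, -2]].
Characteristic polynomial det(A - λI) = λ^2 + 4λ + 4 = 0.
Single eigenvalue λ = -2 with algebraic multiplicity 2.
Eigenvector v = (0,1); generalized eigenvector w with (A-λI)w=v is (1,2).
General solution: e^(-2t)[C_1·v + C_2·(t·v + w)].

x(t) = C_2e^(-2t), y(t) = C_1e^(-2t) + C_2te^(-2t) + 2C_2e^(-2t)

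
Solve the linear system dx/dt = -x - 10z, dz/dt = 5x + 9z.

x(t) = -C_1e^(4t)sin(5t) + C_1e^(4t)cos(5t) + C_2e^(4t)sin(5t) + C_2e^(4t)cos(5t), z(t) = C_1e^(4t)sin(5t) - C_2e^(4t)cos(5t)

Coefficient matrix A = [[-1, -10], [5, 9]].
Characteristic polynomial det(A - λI) = λ^2 - 8λ + 41 = 0.
Eigenvalues λ = 4 ± 5i (complex conjugate pair).
For λ=4+5i: an eigenvector is (1,0) - i(-1,1) = (1 + i, 0 - i).
A real fundamental pair from Re and Im of e^((4+5i)t)v: X_1 = e^(4t)(cos(5t)·(1,0) + sin(5t)·(-1,1)), X_2 = e^(4t)(sin(5t)·(1,0) - cos(5t)·(-1,1)).
General solution: C_1X_1 + C_2X_2.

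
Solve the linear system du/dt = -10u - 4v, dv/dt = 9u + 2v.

Coefficient matrix A = [[-10, -4], [9, 2]].
Characteristic polynomial det(A - λI) = λ^2 + 8λ + 16 = 0.
Single eigenvalue λ = -4 with algebraic multiplicity 2.
Eigenvector v = (2,-3); generalized eigenvector w with (A-λI)w=v is (-1,1).
General solution: e^(-4t)[c_1·v + c_2·(t·v + w)].

u(t) = 2c_1e^(-4t) + 2c_2te^(-4t) - c_2e^(-4t), v(t) = -3c_1e^(-4t) - 3c_2te^(-4t) + c_2e^(-4t)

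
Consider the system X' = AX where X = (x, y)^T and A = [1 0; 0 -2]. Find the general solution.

Coefficient matrix A = [[1, 0], [0, -2]].
Characteristic polynomial det(A - λI) = λ^2 + λ - 2 = 0.
Eigenvalues λ = -2, 1.
For λ=-2: (A-λI) row 1 is [3, 0], so an eigenvector is (0, -1).
For λ=1: (A-λI) row 2 is [0, -3], so an eigenvector is (1, 0).
General solution: c_1e^(-2t)(0,-1) + c_2e^(t)(1,0).

x(t) = c_2e^(t), y(t) = -c_1e^(-2t)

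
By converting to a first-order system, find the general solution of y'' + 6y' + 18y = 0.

Let x_1 = y, x_2 = y'. Then x_1' = x_2 and x_2' = -18x_1 - 6x_2.
A = [[0,1],[-18,-6]]; det(A-λI) = λ^2 + 6λ + 18.
Eigenvalues λ = -3 ± 3i.

y(t) = c_1e^(-3t)cos(3t) + c_2e^(-3t)sin(3t)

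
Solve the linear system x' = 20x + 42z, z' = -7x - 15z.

x(t) = -3c_1e^(6t) - 2c_2e^(-t), z(t) = c_1e^(6t) + c_2e^(-t)

Coefficient matrix A = [[20, 42], [-7, -15]].
Characteristic polynomial det(A - λI) = λ^2 - 5λ - 6 = 0.
Eigenvalues λ = 6, -1.
For λ=6: (A-λI) row 1 is [14, 42], so an eigenvector is (-3, 1).
For λ=-1: (A-λI) row 1 is [21, 42], so an eigenvector is (-2, 1).
General solution: c_1e^(6t)(-3,1) + c_2e^(-t)(-2,1).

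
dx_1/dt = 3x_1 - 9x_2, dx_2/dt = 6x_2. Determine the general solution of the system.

Coefficient matrix A = [[3, -9], [0, 6]].
Characteristic polynomial det(A - λI) = λ^2 - 9λ + 18 = 0.
Eigenvalues λ = 6, 3.
For λ=6: (A-λI) row 1 is [-3, -9], so an eigenvector is (-3, 1).
For λ=3: (A-λI) row 1 is [0, -9], so an eigenvector is (-1, 0).
General solution: C_1e^(6t)(-3,1) + C_2e^(3t)(-1,0).

x_1(t) = -3C_1e^(6t) - C_2e^(3t), x_2(t) = C_1e^(6t)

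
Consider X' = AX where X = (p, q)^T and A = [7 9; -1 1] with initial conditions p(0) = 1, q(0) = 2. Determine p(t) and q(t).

p(t) = 21te^(4t) + e^(4t), q(t) = -7te^(4t) + 2e^(4t)

Coefficient matrix A = [[7, 9], [-1, 1]].
Characteristic polynomial det(A - λI) = λ^2 - 8λ + 16 = 0.
Single eigenvalue λ = 4 with algebraic multiplicity 2.
Eigenvector v = (-3,1); generalized eigenvector w with (A-λI)w=v is (2,-1).
General solution: e^(4t)[c_1·v + c_2·(t·v + w)].
Applying p(0)=1, q(0)=2 gives c_1=-5, c_2=-7.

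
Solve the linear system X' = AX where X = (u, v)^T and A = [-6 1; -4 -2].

Coefficient matrix A = [[-6, 1], [-4, -2]].
Characteristic polynomial det(A - λI) = λ^2 + 8λ + 16 = 0.
Single eigenvalue λ = -4 with algebraic multiplicity 2.
Eigenvector v = (-1,-2); generalized eigenvector w with (A-λI)w=v is (1,1).
General solution: e^(-4t)[c_1·v + c_2·(t·v + w)].

u(t) = -c_1e^(-4t) - c_2te^(-4t) + c_2e^(-4t), v(t) = -2c_1e^(-4t) - 2c_2te^(-4t) + c_2e^(-4t)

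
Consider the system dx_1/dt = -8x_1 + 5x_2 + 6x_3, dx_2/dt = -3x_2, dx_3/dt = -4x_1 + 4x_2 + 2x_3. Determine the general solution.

x_1(t) = 3c_1e^(-4t) + c_2e^(-3t) + c_3e^(-2t), x_2(t) = c_2e^(-3t), x_3(t) = 2c_1e^(-4t) + c_3e^(-2t)

Coefficient matrix A = [[-8, 5, 6], [0, -3, 0], [-4, 4, 2]].
det(A - λI) = 0 gives eigenvalues λ = -4, -3, -2.
For λ=-4: eigenvector (3,0,2).
For λ=-3: eigenvector (1,1,0).
For λ=-2: eigenvector (1,0,1).
General solution: c_1e^(-4t)(3,0,2) + c_2e^(-3t)(1,1,0) + c_3e^(-2t)(1,0,1).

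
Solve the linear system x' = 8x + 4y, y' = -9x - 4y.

Coefficient matrix A = [[8, 4], [-9, -4]].
Characteristic polynomial det(A - λI) = λ^2 - 4λ + 4 = 0.
Single eigenvalue λ = 2 with algebraic multiplicity 2.
Eigenvector v = (-2,3); generalized eigenvector w with (A-λI)w=v is (1,-2).
General solution: e^(2t)[c_1·v + c_2·(t·v + w)].

x(t) = -2c_1e^(2t) - 2c_2te^(2t) + c_2e^(2t), y(t) = 3c_1e^(2t) + 3c_2te^(2t) - 2c_2e^(2t)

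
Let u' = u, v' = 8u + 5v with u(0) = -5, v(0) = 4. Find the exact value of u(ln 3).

A = [[1,0],[8,5]]; eigenvalues λ = 1, 5.
Eigenvectors: (-1,2) for λ=1, (0,1) for λ=5.
From the initial condition, c_1 = 5, c_2 = -6.
u(ln 3) = (5)(3^1)(-1) + (-6)(3^5)(0) = -15.

-15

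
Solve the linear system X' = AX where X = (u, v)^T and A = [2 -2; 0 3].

Coefficient matrix A = [[2, -2], [0, 3]].
Characteristic polynomial det(A - λI) = λ^2 - 5λ + 6 = 0.
Eigenvalues λ = 2, 3.
For λ=2: (A-λI) row 1 is [0, -2], so an eigenvector is (1, 0).
For λ=3: (A-λI) row 1 is [-1, -2], so an eigenvector is (-2, 1).
General solution: K_1e^(2t)(1,0) + K_2e^(3t)(-2,1).

u(t) = K_1e^(2t) - 2K_2e^(3t), v(t) = K_2e^(3t)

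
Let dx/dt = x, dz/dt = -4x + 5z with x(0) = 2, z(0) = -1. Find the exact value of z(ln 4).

-3064

A = [[1,0],[-4,5]]; eigenvalues λ = 5, 1.
Eigenvectors: (0,1) for λ=5, (-1,-1) for λ=1.
From the initial condition, c_1 = -3, c_2 = -2.
z(ln 4) = (-3)(4^5)(1) + (-2)(4^1)(-1) = -3064.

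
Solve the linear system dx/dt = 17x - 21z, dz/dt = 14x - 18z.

x(t) = -c_1e^(-4t) - 3c_2e^(3t), z(t) = -c_1e^(-4t) - 2c_2e^(3t)

Coefficient matrix A = [[17, -21], [14, -18]].
Characteristic polynomial det(A - λI) = λ^2 + λ - 12 = 0.
Eigenvalues λ = -4, 3.
For λ=-4: (A-λI) row 1 is [21, -21], so an eigenvector is (-1, -1).
For λ=3: (A-λI) row 1 is [14, -21], so an eigenvector is (-3, -2).
General solution: c_1e^(-4t)(-1,-1) + c_2e^(3t)(-3,-2).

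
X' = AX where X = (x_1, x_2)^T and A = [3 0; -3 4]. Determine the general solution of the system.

Coefficient matrix A = [[3, 0], [-3, 4]].
Characteristic polynomial det(A - λI) = λ^2 - 7λ + 12 = 0.
Eigenvalues λ = 3, 4.
For λ=3: (A-λI) row 2 is [-3, 1], so an eigenvector is (-1, -3).
For λ=4: (A-λI) row 1 is [-1, 0], so an eigenvector is (0, 1).
General solution: C_1e^(3t)(-1,-3) + C_2e^(4t)(0,1).

x_1(t) = -C_1e^(3t), x_2(t) = -3C_1e^(3t) + C_2e^(4t)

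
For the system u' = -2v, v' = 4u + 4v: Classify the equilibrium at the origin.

unstable spiral

A = [[0,-2],[4,4]]; det(A-λI) = λ^2 - 4λ + 8.
λ = 2 ± 2i: positive real part.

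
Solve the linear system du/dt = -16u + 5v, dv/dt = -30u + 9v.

u(t) = -K_1e^(-t) - K_2e^(-6t), v(t) = -3K_1e^(-t) - 2K_2e^(-6t)

Coefficient matrix A = [[-16, 5], [-30, 9]].
Characteristic polynomial det(A - λI) = λ^2 + 7λ + 6 = 0.
Eigenvalues λ = -1, -6.
For λ=-1: (A-λI) row 1 is [-15, 5], so an eigenvector is (-1, -3).
For λ=-6: (A-λI) row 1 is [-10, 5], so an eigenvector is (-1, -2).
General solution: K_1e^(-t)(-1,-3) + K_2e^(-6t)(-1,-2).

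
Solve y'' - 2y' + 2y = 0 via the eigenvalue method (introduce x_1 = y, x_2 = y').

y(t) = K_1e^(t)cos(t) + K_2e^(t)sin(t)

Let x_1 = y, x_2 = y'. Then x_1' = x_2 and x_2' = -2x_1 + 2x_2.
A = [[0,1],[-2,2]]; det(A-λI) = λ^2 - 2λ + 2.
Eigenvalues λ = 1 ± i.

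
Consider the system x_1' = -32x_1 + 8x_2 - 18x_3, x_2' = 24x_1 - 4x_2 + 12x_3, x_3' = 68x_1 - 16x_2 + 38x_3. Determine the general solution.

x_1(t) = C_1e^(4t) - C_2e^(-4t) + C_3e^(2t), x_2(t) = C_2e^(-4t) + 2C_3e^(2t), x_3(t) = -2C_1e^(4t) + 2C_2e^(-4t) - C_3e^(2t)

Coefficient matrix A = [[-32, 8, -18], [24, -4, 12], [68, -16, 38]].
det(A - λI) = 0 gives eigenvalues λ = 4, -4, 2.
For λ=4: eigenvector (1,0,-2).
For λ=-4: eigenvector (-1,1,2).
For λ=2: eigenvector (1,2,-1).
General solution: C_1e^(4t)(1,0,-2) + C_2e^(-4t)(-1,1,2) + C_3e^(2t)(1,2,-1).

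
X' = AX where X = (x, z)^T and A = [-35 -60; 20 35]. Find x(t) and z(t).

Coefficient matrix A = [[-35, -60], [20, 35]].
Characteristic polynomial det(A - λI) = λ^2 - 25 = 0.
Eigenvalues λ = -5, 5.
For λ=-5: (A-λI) row 1 is [-30, -60], so an eigenvector is (-2, 1).
For λ=5: (A-λI) row 1 is [-40, -60], so an eigenvector is (3, -2).
General solution: c_1e^(-5t)(-2,1) + c_2e^(5t)(3,-2).

x(t) = -2c_1e^(-5t) + 3c_2e^(5t), z(t) = c_1e^(-5t) - 2c_2e^(5t)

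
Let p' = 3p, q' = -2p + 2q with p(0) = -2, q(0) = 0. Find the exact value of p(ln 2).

-16

A = [[3,0],[-2,2]]; eigenvalues λ = 3, 2.
Eigenvectors: (1,-2) for λ=3, (0,-1) for λ=2.
From the initial condition, c_1 = -2, c_2 = 4.
p(ln 2) = (-2)(2^3)(1) + (4)(2^2)(0) = -16.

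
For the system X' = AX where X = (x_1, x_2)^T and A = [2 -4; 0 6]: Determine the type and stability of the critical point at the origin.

unstable node

A = [[2,-4],[0,6]]; det(A-λI) = λ^2 - 8λ + 12.
λ = 6, 2: both positive.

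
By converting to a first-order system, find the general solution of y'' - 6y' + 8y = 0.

y(t) = c_1e^(2t) + c_2e^(4t)

Let x_1 = y, x_2 = y'. Then x_1' = x_2 and x_2' = -8x_1 + 6x_2.
A = [[0,1],[-8,6]]; det(A-λI) = λ^2 - 6λ + 8.
Eigenvalues λ = 2, 4 with eigenvectors (1,2), (1,4).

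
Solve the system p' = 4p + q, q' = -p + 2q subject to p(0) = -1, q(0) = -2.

Coefficient matrix A = [[4, 1], [-1, 2]].
Characteristic polynomial det(A - λI) = λ^2 - 6λ + 9 = 0.
Single eigenvalue λ = 3 with algebraic multiplicity 2.
Eigenvector v = (-1,1); generalized eigenvector w with (A-λI)w=v is (-3,2).
General solution: e^(3t)[c_1·v + c_2·(t·v + w)].
Applying p(0)=-1, q(0)=-2 gives c_1=-8, c_2=3.

p(t) = -3te^(3t) - e^(3t), q(t) = 3te^(3t) - 2e^(3t)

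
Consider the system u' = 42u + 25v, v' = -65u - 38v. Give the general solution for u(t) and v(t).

u(t) = 2K_1e^(2t)sin(5t) - K_1e^(2t)cos(5t) - K_2e^(2t)sin(5t) - 2K_2e^(2t)cos(5t), v(t) = -3K_1e^(2t)sin(5t) + 2K_1e^(2t)cos(5t) + 2K_2e^(2t)sin(5t) + 3K_2e^(2t)cos(5t)

Coefficient matrix A = [[42, 25], [-65, -38]].
Characteristic polynomial det(A - λI) = λ^2 - 4λ + 29 = 0.
Eigenvalues λ = 2 ± 5i (complex conjugate pair).
For λ=2+5i: an eigenvector is (-1,2) - i(2,-3) = (-1 - 2i, 2 + 3i).
A real fundamental pair from Re and Im of e^((2+5i)t)v: X_1 = e^(2t)(cos(5t)·(-1,2) + sin(5t)·(2,-3)), X_2 = e^(2t)(sin(5t)·(-1,2) - cos(5t)·(2,-3)).
General solution: K_1X_1 + K_2X_2.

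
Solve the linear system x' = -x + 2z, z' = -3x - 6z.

Coefficient matrix A = [[-1, 2], [-3, -6]].
Characteristic polynomial det(A - λI) = λ^2 + 7λ + 12 = 0.
Eigenvalues λ = -3, -4.
For λ=-3: (A-λI) row 1 is [2, 2], so an eigenvector is (1, -1).
For λ=-4: (A-λI) row 1 is [3, 2], so an eigenvector is (2, -3).
General solution: K_1e^(-3t)(1,-1) + K_2e^(-4t)(2,-3).

x(t) = K_1e^(-3t) + 2K_2e^(-4t), z(t) = -K_1e^(-3t) - 3K_2e^(-4t)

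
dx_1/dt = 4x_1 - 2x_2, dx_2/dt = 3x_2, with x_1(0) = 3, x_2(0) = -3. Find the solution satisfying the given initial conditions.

x_1(t) = 9e^(4t) - 6e^(3t), x_2(t) = -3e^(3t)

Coefficient matrix A = [[4, -2], [0, 3]].
Characteristic polynomial det(A - λI) = λ^2 - 7λ + 12 = 0.
Eigenvalues λ = 3, 4.
For λ=3: (A-λI) row 1 is [1, -2], so an eigenvector is (2, 1).
For λ=4: (A-λI) row 1 is [0, -2], so an eigenvector is (1, 0).
General solution: C_1e^(3t)(2,1) + C_2e^(4t)(1,0).
Applying x_1(0)=3, x_2(0)=-3 gives C_1=-3, C_2=9.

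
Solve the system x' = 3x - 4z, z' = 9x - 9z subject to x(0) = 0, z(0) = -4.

Coefficient matrix A = [[3, -4], [9, -9]].
Characteristic polynomial det(A - λI) = λ^2 + 6λ + 9 = 0.
Single eigenvalue λ = -3 with algebraic multiplicity 2.
Eigenvector v = (-2,-3); generalized eigenvector w with (A-λI)w=v is (1,2).
General solution: e^(-3t)[C_1·v + C_2·(t·v + w)].
Applying x(0)=0, z(0)=-4 gives C_1=-4, C_2=-8.

x(t) = 16te^(-3t), z(t) = 24te^(-3t) - 4e^(-3t)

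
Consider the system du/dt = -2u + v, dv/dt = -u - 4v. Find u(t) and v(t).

Coefficient matrix A = [[-2, 1], [-1, -4]].
Characteristic polynomial det(A - λI) = λ^2 + 6λ + 9 = 0.
Single eigenvalue λ = -3 with algebraic multiplicity 2.
Eigenvector v = (-1,1); generalized eigenvector w with (A-λI)w=v is (-1,0).
General solution: e^(-3t)[K_1·v + K_2·(t·v + w)].

u(t) = -K_1e^(-3t) - K_2te^(-3t) - K_2e^(-3t), v(t) = K_1e^(-3t) + K_2te^(-3t)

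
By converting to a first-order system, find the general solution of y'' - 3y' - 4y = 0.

y(t) = C_1e^(-t) + C_2e^(4t)

Let x_1 = y, x_2 = y'. Then x_1' = x_2 and x_2' = 4x_1 + 3x_2.
A = [[0,1],[4,3]]; det(A-λI) = λ^2 - 3λ - 4.
Eigenvalues λ = -1, 4 with eigenvectors (1,-1), (1,4).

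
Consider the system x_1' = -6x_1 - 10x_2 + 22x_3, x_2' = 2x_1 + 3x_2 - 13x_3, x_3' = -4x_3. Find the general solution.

Coefficient matrix A = [[-6, -10, 22], [2, 3, -13], [0, 0, -4]].
det(A - λI) = 0 gives eigenvalues λ = -4, -1, -2.
For λ=-4: eigenvector (-4,3,1).
For λ=-1: eigenvector (-2,1,0).
For λ=-2: eigenvector (5,-2,0).
General solution: c_1e^(-4t)(-4,3,1) + c_2e^(-t)(-2,1,0) + c_3e^(-2t)(5,-2,0).

x_1(t) = -4c_1e^(-4t) - 2c_2e^(-t) + 5c_3e^(-2t), x_2(t) = 3c_1e^(-4t) + c_2e^(-t) - 2c_3e^(-2t), x_3(t) = c_1e^(-4t)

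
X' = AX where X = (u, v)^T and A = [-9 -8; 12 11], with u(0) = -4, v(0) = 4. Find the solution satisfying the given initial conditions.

u(t) = -4e^(-t), v(t) = 4e^(-t)

Coefficient matrix A = [[-9, -8], [12, 11]].
Characteristic polynomial det(A - λI) = λ^2 - 2λ - 3 = 0.
Eigenvalues λ = 3, -1.
For λ=3: (A-λI) row 1 is [-12, -8], so an eigenvector is (-2, 3).
For λ=-1: (A-λI) row 1 is [-8, -8], so an eigenvector is (1, -1).
General solution: c_1e^(3t)(-2,3) + c_2e^(-t)(1,-1).
Applying u(0)=-4, v(0)=4 gives c_1=0, c_2=-4.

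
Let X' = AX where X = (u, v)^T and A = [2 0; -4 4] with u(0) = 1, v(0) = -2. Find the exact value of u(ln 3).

9

A = [[2,0],[-4,4]]; eigenvalues λ = 2, 4.
Eigenvectors: (1,2) for λ=2, (0,-1) for λ=4.
From the initial condition, c_1 = 1, c_2 = 4.
u(ln 3) = (1)(3^2)(1) + (4)(3^4)(0) = 9.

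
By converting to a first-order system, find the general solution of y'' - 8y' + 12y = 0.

Let x_1 = y, x_2 = y'. Then x_1' = x_2 and x_2' = -12x_1 + 8x_2.
A = [[0,1],[-12,8]]; det(A-λI) = λ^2 - 8λ + 12.
Eigenvalues λ = 2, 6 with eigenvectors (1,2), (1,6).

y(t) = C_1e^(2t) + C_2e^(6t)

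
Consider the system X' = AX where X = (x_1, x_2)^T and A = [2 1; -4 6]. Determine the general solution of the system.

Coefficient matrix A = [[2, 1], [-4, 6]].
Characteristic polynomial det(A - λI) = λ^2 - 8λ + 16 = 0.
Single eigenvalue λ = 4 with algebraic multiplicity 2.
Eigenvector v = (1,2); generalized eigenvector w with (A-λI)w=v is (0,1).
General solution: e^(4t)[c_1·v + c_2·(t·v + w)].

x_1(t) = c_1e^(4t) + c_2te^(4t), x_2(t) = 2c_1e^(4t) + 2c_2te^(4t) + c_2e^(4t)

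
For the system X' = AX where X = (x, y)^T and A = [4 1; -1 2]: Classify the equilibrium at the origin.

A = [[4,1],[-1,2]]; det(A-λI) = λ^2 - 6λ + 9.
repeated λ = 3 with a single eigenvector.

unstable improper node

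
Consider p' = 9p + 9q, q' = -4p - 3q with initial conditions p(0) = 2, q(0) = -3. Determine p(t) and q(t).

p(t) = -15te^(3t) + 2e^(3t), q(t) = 10te^(3t) - 3e^(3t)

Coefficient matrix A = [[9, 9], [-4, -3]].
Characteristic polynomial det(A - λI) = λ^2 - 6λ + 9 = 0.
Single eigenvalue λ = 3 with algebraic multiplicity 2.
Eigenvector v = (3,-2); generalized eigenvector w with (A-λI)w=v is (2,-1).
General solution: e^(3t)[K_1·v + K_2·(t·v + w)].
Applying p(0)=2, q(0)=-3 gives K_1=4, K_2=-5.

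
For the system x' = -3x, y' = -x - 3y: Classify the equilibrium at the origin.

stable improper node

A = [[-3,0],[-1,-3]]; det(A-λI) = λ^2 + 6λ + 9.
repeated λ = -3 with a single eigenvector.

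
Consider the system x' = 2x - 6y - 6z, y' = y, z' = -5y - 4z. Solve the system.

Coefficient matrix A = [[2, -6, -6], [0, 1, 0], [0, -5, -4]].
det(A - λI) = 0 gives eigenvalues λ = -4, 1, 2.
For λ=-4: eigenvector (1,0,1).
For λ=1: eigenvector (0,1,-1).
For λ=2: eigenvector (-1,0,0).
General solution: c_1e^(-4t)(1,0,1) + c_2e^(t)(0,1,-1) + c_3e^(2t)(-1,0,0).

x(t) = c_1e^(-4t) - c_3e^(2t), y(t) = c_2e^(t), z(t) = c_1e^(-4t) - c_2e^(t)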